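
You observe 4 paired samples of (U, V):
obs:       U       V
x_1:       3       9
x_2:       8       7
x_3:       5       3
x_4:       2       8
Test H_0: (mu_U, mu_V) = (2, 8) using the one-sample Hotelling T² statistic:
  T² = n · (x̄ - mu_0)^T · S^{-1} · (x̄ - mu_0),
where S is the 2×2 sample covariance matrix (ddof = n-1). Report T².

Step 1 — sample mean vector:
  mean(U) = (3 + 8 + 5 + 2) / 4 = 18/4 = 4.5
  mean(V) = (9 + 7 + 3 + 8) / 4 = 27/4 = 6.75
  x̄ = (4.5, 6.75),  deviation x̄ - mu_0 = (4.5, 6.75) - (2, 8) = (2.5, -1.25).

Step 2 — sample covariance matrix, S[i,j] = (1/(n-1)) · Σ_k (x_{k,i} - mean_i) · (x_{k,j} - mean_j), divisor n-1 = 3:
  S[U,U] = ((-1.5)·(-1.5) + (3.5)·(3.5) + (0.5)·(0.5) + (-2.5)·(-2.5)) / 3 = 21/3 = 7
  S[U,V] = ((-1.5)·(2.25) + (3.5)·(0.25) + (0.5)·(-3.75) + (-2.5)·(1.25)) / 3 = -7.5/3 = -2.5
  S[V,V] = ((2.25)·(2.25) + (0.25)·(0.25) + (-3.75)·(-3.75) + (1.25)·(1.25)) / 3 = 20.75/3 = 6.9167
  S = [[7, -2.5],
 [-2.5, 6.9167]].

Step 3 — invert S. det(S) = 7·6.9167 - (-2.5)² = 42.1667.
  S^{-1} = (1/det) · [[d, -b], [-b, a]] = [[0.164, 0.0593],
 [0.0593, 0.166]].

Step 4 — quadratic form (x̄ - mu_0)^T · S^{-1} · (x̄ - mu_0):
  S^{-1} · (x̄ - mu_0) = (0.336, -0.0593),
  (x̄ - mu_0)^T · [...] = (2.5)·(0.336) + (-1.25)·(-0.0593) = 0.914.

Step 5 — scale by n: T² = 4 · 0.914 = 3.6561.

T² ≈ 3.6561


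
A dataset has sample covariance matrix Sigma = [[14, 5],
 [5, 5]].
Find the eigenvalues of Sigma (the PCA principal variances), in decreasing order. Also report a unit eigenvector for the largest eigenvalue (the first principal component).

Step 1 — characteristic polynomial of 2×2 Sigma:
  det(Sigma - λI) = λ² - trace · λ + det = 0.
  trace = 14 + 5 = 19, det = 14·5 - (5)² = 45.
Step 2 — discriminant:
  Δ = trace² - 4·det = 361 - 180 = 181.
Step 3 — eigenvalues:
  λ = (trace ± √Δ)/2 = (19 ± 13.4536)/2,
  λ_1 = 16.2268,  λ_2 = 2.7732.

Step 4 — unit eigenvector for λ_1: solve (Sigma - λ_1 I)v = 0. First row:
  (14 - 16.2268)·v_x + (5)·v_y = 0, i.e. (-2.2268)·v_x + (5)·v_y = 0,
  so v ∝ (b, λ_1 - a) = (5, 2.2268) = u.
  ||u|| = √((5)² + (2.2268)²) = √(29.9587) ≈ 5.4735,
  v_1 = u/||u|| ≈ (0.9135, 0.4068) (||v_1|| = 1).

λ_1 = 16.2268,  λ_2 = 2.7732;  v_1 ≈ (0.9135, 0.4068)


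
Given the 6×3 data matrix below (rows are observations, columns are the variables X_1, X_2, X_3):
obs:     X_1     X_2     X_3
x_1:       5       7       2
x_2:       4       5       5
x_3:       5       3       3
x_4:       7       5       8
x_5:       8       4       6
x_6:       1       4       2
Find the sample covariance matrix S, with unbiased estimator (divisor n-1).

Step 1 — column means:
  mean(X_1) = (5 + 4 + 5 + 7 + 8 + 1) / 6 = 30/6 = 5
  mean(X_2) = (7 + 5 + 3 + 5 + 4 + 4) / 6 = 28/6 = 4.6667
  mean(X_3) = (2 + 5 + 3 + 8 + 6 + 2) / 6 = 26/6 = 4.3333

Step 2 — sample covariance S[i,j] = (1/(n-1)) · Σ_k (x_{k,i} - mean_i) · (x_{k,j} - mean_j), with n-1 = 5.
  S[X_1,X_1] = ((0)·(0) + (-1)·(-1) + (0)·(0) + (2)·(2) + (3)·(3) + (-4)·(-4)) / 5 = 30/5 = 6
  S[X_1,X_2] = ((0)·(2.3333) + (-1)·(0.3333) + (0)·(-1.6667) + (2)·(0.3333) + (3)·(-0.6667) + (-4)·(-0.6667)) / 5 = 1/5 = 0.2
  S[X_1,X_3] = ((0)·(-2.3333) + (-1)·(0.6667) + (0)·(-1.3333) + (2)·(3.6667) + (3)·(1.6667) + (-4)·(-2.3333)) / 5 = 21/5 = 4.2
  S[X_2,X_2] = ((2.3333)·(2.3333) + (0.3333)·(0.3333) + (-1.6667)·(-1.6667) + (0.3333)·(0.3333) + (-0.6667)·(-0.6667) + (-0.6667)·(-0.6667)) / 5 = 9.3333/5 = 1.8667
  S[X_2,X_3] = ((2.3333)·(-2.3333) + (0.3333)·(0.6667) + (-1.6667)·(-1.3333) + (0.3333)·(3.6667) + (-0.6667)·(1.6667) + (-0.6667)·(-2.3333)) / 5 = -1.3333/5 = -0.2667
  S[X_3,X_3] = ((-2.3333)·(-2.3333) + (0.6667)·(0.6667) + (-1.3333)·(-1.3333) + (3.6667)·(3.6667) + (1.6667)·(1.6667) + (-2.3333)·(-2.3333)) / 5 = 29.3333/5 = 5.8667

S is symmetric (S[j,i] = S[i,j]). Assembling:

S = [[6, 0.2, 4.2],
 [0.2, 1.8667, -0.2667],
 [4.2, -0.2667, 5.8667]]


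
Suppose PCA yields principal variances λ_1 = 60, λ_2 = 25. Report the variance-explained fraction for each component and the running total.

Step 1 — total variance = trace(Sigma) = Σ λ_i = 60 + 25 = 85.

Step 2 — fraction explained by component i = λ_i / Σ λ:
  PC1: 60/85 = 0.7059
  PC2: 25/85 = 0.2941

Step 3 — cumulative fraction after k components = (λ_1 + ... + λ_k) / Σ λ:
  k = 1: 60/85 = 0.7059
  k = 2: (60 + 25)/85 = 85/85 = 1

Summary (fraction, with percent):

explained: PC1 0.7059 (70.59%), PC2 0.2941 (29.41%);  cumulative: 0.7059, 1


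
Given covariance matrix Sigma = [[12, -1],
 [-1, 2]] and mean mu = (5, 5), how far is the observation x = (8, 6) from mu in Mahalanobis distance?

Step 1 — centre the observation: (x - mu) = (3, 1).

Step 2 — invert Sigma. det(Sigma) = 12·2 - (-1)² = 23.
  Sigma^{-1} = (1/det) · [[d, -b], [-b, a]] = [[0.087, 0.0435],
 [0.0435, 0.5217]].

Step 3 — form the quadratic (x - mu)^T · Sigma^{-1} · (x - mu):
  Sigma^{-1} · (x - mu) = (0.3043, 0.6522).
  (x - mu)^T · [Sigma^{-1} · (x - mu)] = (3)·(0.3043) + (1)·(0.6522) = 1.5652.

Step 4 — take square root: d = √(1.5652) ≈ 1.2511.

d(x, mu) = √(1.5652) ≈ 1.2511


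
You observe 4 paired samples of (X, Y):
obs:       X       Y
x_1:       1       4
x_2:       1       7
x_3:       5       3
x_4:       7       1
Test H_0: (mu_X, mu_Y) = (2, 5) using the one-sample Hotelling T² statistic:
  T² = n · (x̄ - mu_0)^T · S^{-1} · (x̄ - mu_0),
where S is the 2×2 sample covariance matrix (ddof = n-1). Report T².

Step 1 — sample mean vector:
  mean(X) = (1 + 1 + 5 + 7) / 4 = 14/4 = 3.5
  mean(Y) = (4 + 7 + 3 + 1) / 4 = 15/4 = 3.75
  x̄ = (3.5, 3.75),  deviation x̄ - mu_0 = (3.5, 3.75) - (2, 5) = (1.5, -1.25).

Step 2 — sample covariance matrix, S[i,j] = (1/(n-1)) · Σ_k (x_{k,i} - mean_i) · (x_{k,j} - mean_j), divisor n-1 = 3:
  S[X,X] = ((-2.5)·(-2.5) + (-2.5)·(-2.5) + (1.5)·(1.5) + (3.5)·(3.5)) / 3 = 27/3 = 9
  S[X,Y] = ((-2.5)·(0.25) + (-2.5)·(3.25) + (1.5)·(-0.75) + (3.5)·(-2.75)) / 3 = -19.5/3 = -6.5
  S[Y,Y] = ((0.25)·(0.25) + (3.25)·(3.25) + (-0.75)·(-0.75) + (-2.75)·(-2.75)) / 3 = 18.75/3 = 6.25
  S = [[9, -6.5],
 [-6.5, 6.25]].

Step 3 — invert S. det(S) = 9·6.25 - (-6.5)² = 14.
  S^{-1} = (1/det) · [[d, -b], [-b, a]] = [[0.4464, 0.4643],
 [0.4643, 0.6429]].

Step 4 — quadratic form (x̄ - mu_0)^T · S^{-1} · (x̄ - mu_0):
  S^{-1} · (x̄ - mu_0) = (0.0893, -0.1071),
  (x̄ - mu_0)^T · [...] = (1.5)·(0.0893) + (-1.25)·(-0.1071) = 0.2679.

Step 5 — scale by n: T² = 4 · 0.2679 = 1.0714.

T² ≈ 1.0714


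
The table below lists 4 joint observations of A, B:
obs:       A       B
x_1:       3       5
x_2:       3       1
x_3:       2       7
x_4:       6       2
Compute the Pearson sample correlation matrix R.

Step 1 — column means:
  mean(A) = (3 + 3 + 2 + 6) / 4 = 14/4 = 3.5
  mean(B) = (5 + 1 + 7 + 2) / 4 = 15/4 = 3.75

Step 2 — sample variances and covariances s[i,j] = (1/(n-1)) · Σ_k (x_{k,i} - mean_i) · (x_{k,j} - mean_j), with n-1 = 3:
  s[A,A] = ((-0.5)·(-0.5) + (-0.5)·(-0.5) + (-1.5)·(-1.5) + (2.5)·(2.5)) / 3 = 9/3 = 3
  s[A,B] = ((-0.5)·(1.25) + (-0.5)·(-2.75) + (-1.5)·(3.25) + (2.5)·(-1.75)) / 3 = -8.5/3 = -2.8333
  s[B,B] = ((1.25)·(1.25) + (-2.75)·(-2.75) + (3.25)·(3.25) + (-1.75)·(-1.75)) / 3 = 22.75/3 = 7.5833
  Sample standard deviations s_i = √(s[i,i]):
  s(A) = √(3) = 1.7321
  s(B) = √(7.5833) = 2.7538

Step 3 — r_{ij} = s_{ij} / (s_i · s_j):
  r[A,A] = 1 (diagonal).
  r[A,B] = -2.8333 / (1.7321 · 2.7538) = -2.8333 / 4.7697 = -0.594
  r[B,B] = 1 (diagonal).

R is symmetric with unit diagonal. Assembling:

R = [[1, -0.594],
 [-0.594, 1]]


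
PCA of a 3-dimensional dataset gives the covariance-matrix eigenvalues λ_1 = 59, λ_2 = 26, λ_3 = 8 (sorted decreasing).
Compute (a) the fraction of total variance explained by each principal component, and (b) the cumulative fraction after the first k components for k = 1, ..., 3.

Step 1 — total variance = trace(Sigma) = Σ λ_i = 59 + 26 + 8 = 93.

Step 2 — fraction explained by component i = λ_i / Σ λ:
  PC1: 59/93 = 0.6344
  PC2: 26/93 = 0.2796
  PC3: 8/93 = 0.086

Step 3 — cumulative fraction after k components = (λ_1 + ... + λ_k) / Σ λ:
  k = 1: 59/93 = 0.6344
  k = 2: (59 + 26)/93 = 85/93 = 0.914
  k = 3: (59 + 26 + 8)/93 = 93/93 = 1

Summary (fraction, with percent):

explained: PC1 0.6344 (63.44%), PC2 0.2796 (27.96%), PC3 0.086 (8.6%);  cumulative: 0.6344, 0.914, 1


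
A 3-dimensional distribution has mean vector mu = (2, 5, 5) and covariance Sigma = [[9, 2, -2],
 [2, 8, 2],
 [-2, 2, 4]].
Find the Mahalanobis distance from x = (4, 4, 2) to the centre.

Step 1 — centre the observation: (x - mu) = (2, -1, -3).

Step 2 — invert Sigma (cofactor / det for 3×3, or solve directly):
  Sigma^{-1} = [[0.1489, -0.0638, 0.1064],
 [-0.0638, 0.1702, -0.117],
 [0.1064, -0.117, 0.3617]].

Step 3 — form the quadratic (x - mu)^T · Sigma^{-1} · (x - mu):
  Sigma^{-1} · (x - mu) = (0.0426, 0.0532, -0.7553).
  (x - mu)^T · [Sigma^{-1} · (x - mu)] = (2)·(0.0426) + (-1)·(0.0532) + (-3)·(-0.7553) = 2.2979.

Step 4 — take square root: d = √(2.2979) ≈ 1.5159.

d(x, mu) = √(2.2979) ≈ 1.5159


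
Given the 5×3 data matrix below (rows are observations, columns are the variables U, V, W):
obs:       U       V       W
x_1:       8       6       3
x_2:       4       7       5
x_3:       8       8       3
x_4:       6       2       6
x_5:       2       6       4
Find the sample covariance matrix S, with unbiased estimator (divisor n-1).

Step 1 — column means:
  mean(U) = (8 + 4 + 8 + 6 + 2) / 5 = 28/5 = 5.6
  mean(V) = (6 + 7 + 8 + 2 + 6) / 5 = 29/5 = 5.8
  mean(W) = (3 + 5 + 3 + 6 + 4) / 5 = 21/5 = 4.2

Step 2 — sample covariance S[i,j] = (1/(n-1)) · Σ_k (x_{k,i} - mean_i) · (x_{k,j} - mean_j), with n-1 = 4.
  S[U,U] = ((2.4)·(2.4) + (-1.6)·(-1.6) + (2.4)·(2.4) + (0.4)·(0.4) + (-3.6)·(-3.6)) / 4 = 27.2/4 = 6.8
  S[U,V] = ((2.4)·(0.2) + (-1.6)·(1.2) + (2.4)·(2.2) + (0.4)·(-3.8) + (-3.6)·(0.2)) / 4 = 1.6/4 = 0.4
  S[U,W] = ((2.4)·(-1.2) + (-1.6)·(0.8) + (2.4)·(-1.2) + (0.4)·(1.8) + (-3.6)·(-0.2)) / 4 = -5.6/4 = -1.4
  S[V,V] = ((0.2)·(0.2) + (1.2)·(1.2) + (2.2)·(2.2) + (-3.8)·(-3.8) + (0.2)·(0.2)) / 4 = 20.8/4 = 5.2
  S[V,W] = ((0.2)·(-1.2) + (1.2)·(0.8) + (2.2)·(-1.2) + (-3.8)·(1.8) + (0.2)·(-0.2)) / 4 = -8.8/4 = -2.2
  S[W,W] = ((-1.2)·(-1.2) + (0.8)·(0.8) + (-1.2)·(-1.2) + (1.8)·(1.8) + (-0.2)·(-0.2)) / 4 = 6.8/4 = 1.7

S is symmetric (S[j,i] = S[i,j]). Assembling:

S = [[6.8, 0.4, -1.4],
 [0.4, 5.2, -2.2],
 [-1.4, -2.2, 1.7]]


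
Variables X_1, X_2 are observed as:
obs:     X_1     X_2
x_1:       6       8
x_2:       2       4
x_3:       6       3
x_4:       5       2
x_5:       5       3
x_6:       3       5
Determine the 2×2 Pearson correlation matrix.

Step 1 — column means:
  mean(X_1) = (6 + 2 + 6 + 5 + 5 + 3) / 6 = 27/6 = 4.5
  mean(X_2) = (8 + 4 + 3 + 2 + 3 + 5) / 6 = 25/6 = 4.1667

Step 2 — sample variances and covariances s[i,j] = (1/(n-1)) · Σ_k (x_{k,i} - mean_i) · (x_{k,j} - mean_j), with n-1 = 5:
  s[X_1,X_1] = ((1.5)·(1.5) + (-2.5)·(-2.5) + (1.5)·(1.5) + (0.5)·(0.5) + (0.5)·(0.5) + (-1.5)·(-1.5)) / 5 = 13.5/5 = 2.7
  s[X_1,X_2] = ((1.5)·(3.8333) + (-2.5)·(-0.1667) + (1.5)·(-1.1667) + (0.5)·(-2.1667) + (0.5)·(-1.1667) + (-1.5)·(0.8333)) / 5 = 1.5/5 = 0.3
  s[X_2,X_2] = ((3.8333)·(3.8333) + (-0.1667)·(-0.1667) + (-1.1667)·(-1.1667) + (-2.1667)·(-2.1667) + (-1.1667)·(-1.1667) + (0.8333)·(0.8333)) / 5 = 22.8333/5 = 4.5667
  Sample standard deviations s_i = √(s[i,i]):
  s(X_1) = √(2.7) = 1.6432
  s(X_2) = √(4.5667) = 2.137

Step 3 — r_{ij} = s_{ij} / (s_i · s_j):
  r[X_1,X_1] = 1 (diagonal).
  r[X_1,X_2] = 0.3 / (1.6432 · 2.137) = 0.3 / 3.5114 = 0.0854
  r[X_2,X_2] = 1 (diagonal).

R is symmetric with unit diagonal. Assembling:

R = [[1, 0.0854],
 [0.0854, 1]]


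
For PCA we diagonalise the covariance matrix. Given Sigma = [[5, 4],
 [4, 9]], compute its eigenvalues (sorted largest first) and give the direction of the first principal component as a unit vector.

Step 1 — characteristic polynomial of 2×2 Sigma:
  det(Sigma - λI) = λ² - trace · λ + det = 0.
  trace = 5 + 9 = 14, det = 5·9 - (4)² = 29.
Step 2 — discriminant:
  Δ = trace² - 4·det = 196 - 116 = 80.
Step 3 — eigenvalues:
  λ = (trace ± √Δ)/2 = (14 ± 8.9443)/2,
  λ_1 = 11.4721,  λ_2 = 2.5279.

Step 4 — unit eigenvector for λ_1: solve (Sigma - λ_1 I)v = 0. First row:
  (5 - 11.4721)·v_x + (4)·v_y = 0, i.e. (-6.4721)·v_x + (4)·v_y = 0,
  so v ∝ (b, λ_1 - a) = (4, 6.4721) = u.
  ||u|| = √((4)² + (6.4721)²) = √(57.8885) ≈ 7.6085,
  v_1 = u/||u|| ≈ (0.5257, 0.8507) (||v_1|| = 1).

λ_1 = 11.4721,  λ_2 = 2.5279;  v_1 ≈ (0.5257, 0.8507)


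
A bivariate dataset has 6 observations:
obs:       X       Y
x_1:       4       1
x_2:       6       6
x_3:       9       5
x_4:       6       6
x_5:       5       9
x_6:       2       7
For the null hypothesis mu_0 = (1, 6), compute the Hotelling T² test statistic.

Step 1 — sample mean vector:
  mean(X) = (4 + 6 + 9 + 6 + 5 + 2) / 6 = 32/6 = 5.3333
  mean(Y) = (1 + 6 + 5 + 6 + 9 + 7) / 6 = 34/6 = 5.6667
  x̄ = (5.3333, 5.6667),  deviation x̄ - mu_0 = (5.3333, 5.6667) - (1, 6) = (4.3333, -0.3333).

Step 2 — sample covariance matrix, S[i,j] = (1/(n-1)) · Σ_k (x_{k,i} - mean_i) · (x_{k,j} - mean_j), divisor n-1 = 5:
  S[X,X] = ((-1.3333)·(-1.3333) + (0.6667)·(0.6667) + (3.6667)·(3.6667) + (0.6667)·(0.6667) + (-0.3333)·(-0.3333) + (-3.3333)·(-3.3333)) / 5 = 27.3333/5 = 5.4667
  S[X,Y] = ((-1.3333)·(-4.6667) + (0.6667)·(0.3333) + (3.6667)·(-0.6667) + (0.6667)·(0.3333) + (-0.3333)·(3.3333) + (-3.3333)·(1.3333)) / 5 = -1.3333/5 = -0.2667
  S[Y,Y] = ((-4.6667)·(-4.6667) + (0.3333)·(0.3333) + (-0.6667)·(-0.6667) + (0.3333)·(0.3333) + (3.3333)·(3.3333) + (1.3333)·(1.3333)) / 5 = 35.3333/5 = 7.0667
  S = [[5.4667, -0.2667],
 [-0.2667, 7.0667]].

Step 3 — invert S. det(S) = 5.4667·7.0667 - (-0.2667)² = 38.56.
  S^{-1} = (1/det) · [[d, -b], [-b, a]] = [[0.1833, 0.0069],
 [0.0069, 0.1418]].

Step 4 — quadratic form (x̄ - mu_0)^T · S^{-1} · (x̄ - mu_0):
  S^{-1} · (x̄ - mu_0) = (0.7918, -0.0173),
  (x̄ - mu_0)^T · [...] = (4.3333)·(0.7918) + (-0.3333)·(-0.0173) = 3.4371.

Step 5 — scale by n: T² = 6 · 3.4371 = 20.6224.

T² ≈ 20.6224


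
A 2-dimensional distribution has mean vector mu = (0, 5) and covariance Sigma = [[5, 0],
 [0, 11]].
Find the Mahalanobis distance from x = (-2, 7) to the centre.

Step 1 — centre the observation: (x - mu) = (-2, 2).

Step 2 — invert Sigma. det(Sigma) = 5·11 - (0)² = 55.
  Sigma^{-1} = (1/det) · [[d, -b], [-b, a]] = [[0.2, 0],
 [0, 0.0909]].

Step 3 — form the quadratic (x - mu)^T · Sigma^{-1} · (x - mu):
  Sigma^{-1} · (x - mu) = (-0.4, 0.1818).
  (x - mu)^T · [Sigma^{-1} · (x - mu)] = (-2)·(-0.4) + (2)·(0.1818) = 1.1636.

Step 4 — take square root: d = √(1.1636) ≈ 1.0787.

d(x, mu) = √(1.1636) ≈ 1.0787


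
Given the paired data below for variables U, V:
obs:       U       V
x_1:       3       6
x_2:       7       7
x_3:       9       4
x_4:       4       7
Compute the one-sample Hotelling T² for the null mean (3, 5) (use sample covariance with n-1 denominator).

Step 1 — sample mean vector:
  mean(U) = (3 + 7 + 9 + 4) / 4 = 23/4 = 5.75
  mean(V) = (6 + 7 + 4 + 7) / 4 = 24/4 = 6
  x̄ = (5.75, 6),  deviation x̄ - mu_0 = (5.75, 6) - (3, 5) = (2.75, 1).

Step 2 — sample covariance matrix, S[i,j] = (1/(n-1)) · Σ_k (x_{k,i} - mean_i) · (x_{k,j} - mean_j), divisor n-1 = 3:
  S[U,U] = ((-2.75)·(-2.75) + (1.25)·(1.25) + (3.25)·(3.25) + (-1.75)·(-1.75)) / 3 = 22.75/3 = 7.5833
  S[U,V] = ((-2.75)·(0) + (1.25)·(1) + (3.25)·(-2) + (-1.75)·(1)) / 3 = -7/3 = -2.3333
  S[V,V] = ((0)·(0) + (1)·(1) + (-2)·(-2) + (1)·(1)) / 3 = 6/3 = 2
  S = [[7.5833, -2.3333],
 [-2.3333, 2]].

Step 3 — invert S. det(S) = 7.5833·2 - (-2.3333)² = 9.7222.
  S^{-1} = (1/det) · [[d, -b], [-b, a]] = [[0.2057, 0.24],
 [0.24, 0.78]].

Step 4 — quadratic form (x̄ - mu_0)^T · S^{-1} · (x̄ - mu_0):
  S^{-1} · (x̄ - mu_0) = (0.8057, 1.44),
  (x̄ - mu_0)^T · [...] = (2.75)·(0.8057) + (1)·(1.44) = 3.6557.

Step 5 — scale by n: T² = 4 · 3.6557 = 14.6229.

T² ≈ 14.6229


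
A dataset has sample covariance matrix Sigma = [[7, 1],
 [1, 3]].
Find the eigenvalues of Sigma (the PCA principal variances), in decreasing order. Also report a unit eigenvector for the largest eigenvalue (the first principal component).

Step 1 — characteristic polynomial of 2×2 Sigma:
  det(Sigma - λI) = λ² - trace · λ + det = 0.
  trace = 7 + 3 = 10, det = 7·3 - (1)² = 20.
Step 2 — discriminant:
  Δ = trace² - 4·det = 100 - 80 = 20.
Step 3 — eigenvalues:
  λ = (trace ± √Δ)/2 = (10 ± 4.4721)/2,
  λ_1 = 7.2361,  λ_2 = 2.7639.

Step 4 — unit eigenvector for λ_1: solve (Sigma - λ_1 I)v = 0. First row:
  (7 - 7.2361)·v_x + (1)·v_y = 0, i.e. (-0.2361)·v_x + (1)·v_y = 0,
  so v ∝ (b, λ_1 - a) = (1, 0.2361) = u.
  ||u|| = √((1)² + (0.2361)²) = √(1.0557) ≈ 1.0275,
  v_1 = u/||u|| ≈ (0.9732, 0.2298) (||v_1|| = 1).

λ_1 = 7.2361,  λ_2 = 2.7639;  v_1 ≈ (0.9732, 0.2298)


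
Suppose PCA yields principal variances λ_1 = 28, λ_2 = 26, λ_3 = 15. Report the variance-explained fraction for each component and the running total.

Step 1 — total variance = trace(Sigma) = Σ λ_i = 28 + 26 + 15 = 69.

Step 2 — fraction explained by component i = λ_i / Σ λ:
  PC1: 28/69 = 0.4058
  PC2: 26/69 = 0.3768
  PC3: 15/69 = 0.2174

Step 3 — cumulative fraction after k components = (λ_1 + ... + λ_k) / Σ λ:
  k = 1: 28/69 = 0.4058
  k = 2: (28 + 26)/69 = 54/69 = 0.7826
  k = 3: (28 + 26 + 15)/69 = 69/69 = 1

Summary (fraction, with percent):

explained: PC1 0.4058 (40.58%), PC2 0.3768 (37.68%), PC3 0.2174 (21.74%);  cumulative: 0.4058, 0.7826, 1


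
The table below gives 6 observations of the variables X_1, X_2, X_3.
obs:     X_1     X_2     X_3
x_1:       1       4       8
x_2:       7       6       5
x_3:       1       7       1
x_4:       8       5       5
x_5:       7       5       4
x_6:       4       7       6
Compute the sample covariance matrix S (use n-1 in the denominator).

Step 1 — column means:
  mean(X_1) = (1 + 7 + 1 + 8 + 7 + 4) / 6 = 28/6 = 4.6667
  mean(X_2) = (4 + 6 + 7 + 5 + 5 + 7) / 6 = 34/6 = 5.6667
  mean(X_3) = (8 + 5 + 1 + 5 + 4 + 6) / 6 = 29/6 = 4.8333

Step 2 — sample covariance S[i,j] = (1/(n-1)) · Σ_k (x_{k,i} - mean_i) · (x_{k,j} - mean_j), with n-1 = 5.
  S[X_1,X_1] = ((-3.6667)·(-3.6667) + (2.3333)·(2.3333) + (-3.6667)·(-3.6667) + (3.3333)·(3.3333) + (2.3333)·(2.3333) + (-0.6667)·(-0.6667)) / 5 = 49.3333/5 = 9.8667
  S[X_1,X_2] = ((-3.6667)·(-1.6667) + (2.3333)·(0.3333) + (-3.6667)·(1.3333) + (3.3333)·(-0.6667) + (2.3333)·(-0.6667) + (-0.6667)·(1.3333)) / 5 = -2.6667/5 = -0.5333
  S[X_1,X_3] = ((-3.6667)·(3.1667) + (2.3333)·(0.1667) + (-3.6667)·(-3.8333) + (3.3333)·(0.1667) + (2.3333)·(-0.8333) + (-0.6667)·(1.1667)) / 5 = 0.6667/5 = 0.1333
  S[X_2,X_2] = ((-1.6667)·(-1.6667) + (0.3333)·(0.3333) + (1.3333)·(1.3333) + (-0.6667)·(-0.6667) + (-0.6667)·(-0.6667) + (1.3333)·(1.3333)) / 5 = 7.3333/5 = 1.4667
  S[X_2,X_3] = ((-1.6667)·(3.1667) + (0.3333)·(0.1667) + (1.3333)·(-3.8333) + (-0.6667)·(0.1667) + (-0.6667)·(-0.8333) + (1.3333)·(1.1667)) / 5 = -8.3333/5 = -1.6667
  S[X_3,X_3] = ((3.1667)·(3.1667) + (0.1667)·(0.1667) + (-3.8333)·(-3.8333) + (0.1667)·(0.1667) + (-0.8333)·(-0.8333) + (1.1667)·(1.1667)) / 5 = 26.8333/5 = 5.3667

S is symmetric (S[j,i] = S[i,j]). Assembling:

S = [[9.8667, -0.5333, 0.1333],
 [-0.5333, 1.4667, -1.6667],
 [0.1333, -1.6667, 5.3667]]


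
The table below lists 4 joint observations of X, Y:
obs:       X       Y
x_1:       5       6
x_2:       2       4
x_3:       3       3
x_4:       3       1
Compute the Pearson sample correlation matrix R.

Step 1 — column means:
  mean(X) = (5 + 2 + 3 + 3) / 4 = 13/4 = 3.25
  mean(Y) = (6 + 4 + 3 + 1) / 4 = 14/4 = 3.5

Step 2 — sample variances and covariances s[i,j] = (1/(n-1)) · Σ_k (x_{k,i} - mean_i) · (x_{k,j} - mean_j), with n-1 = 3:
  s[X,X] = ((1.75)·(1.75) + (-1.25)·(-1.25) + (-0.25)·(-0.25) + (-0.25)·(-0.25)) / 3 = 4.75/3 = 1.5833
  s[X,Y] = ((1.75)·(2.5) + (-1.25)·(0.5) + (-0.25)·(-0.5) + (-0.25)·(-2.5)) / 3 = 4.5/3 = 1.5
  s[Y,Y] = ((2.5)·(2.5) + (0.5)·(0.5) + (-0.5)·(-0.5) + (-2.5)·(-2.5)) / 3 = 13/3 = 4.3333
  Sample standard deviations s_i = √(s[i,i]):
  s(X) = √(1.5833) = 1.2583
  s(Y) = √(4.3333) = 2.0817

Step 3 — r_{ij} = s_{ij} / (s_i · s_j):
  r[X,X] = 1 (diagonal).
  r[X,Y] = 1.5 / (1.2583 · 2.0817) = 1.5 / 2.6194 = 0.5727
  r[Y,Y] = 1 (diagonal).

R is symmetric with unit diagonal. Assembling:

R = [[1, 0.5727],
 [0.5727, 1]]


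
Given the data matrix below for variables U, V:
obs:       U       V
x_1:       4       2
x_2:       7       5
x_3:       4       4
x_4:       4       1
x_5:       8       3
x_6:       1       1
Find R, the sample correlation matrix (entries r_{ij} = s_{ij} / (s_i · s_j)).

Step 1 — column means:
  mean(U) = (4 + 7 + 4 + 4 + 8 + 1) / 6 = 28/6 = 4.6667
  mean(V) = (2 + 5 + 4 + 1 + 3 + 1) / 6 = 16/6 = 2.6667

Step 2 — sample variances and covariances s[i,j] = (1/(n-1)) · Σ_k (x_{k,i} - mean_i) · (x_{k,j} - mean_j), with n-1 = 5:
  s[U,U] = ((-0.6667)·(-0.6667) + (2.3333)·(2.3333) + (-0.6667)·(-0.6667) + (-0.6667)·(-0.6667) + (3.3333)·(3.3333) + (-3.6667)·(-3.6667)) / 5 = 31.3333/5 = 6.2667
  s[U,V] = ((-0.6667)·(-0.6667) + (2.3333)·(2.3333) + (-0.6667)·(1.3333) + (-0.6667)·(-1.6667) + (3.3333)·(0.3333) + (-3.6667)·(-1.6667)) / 5 = 13.3333/5 = 2.6667
  s[V,V] = ((-0.6667)·(-0.6667) + (2.3333)·(2.3333) + (1.3333)·(1.3333) + (-1.6667)·(-1.6667) + (0.3333)·(0.3333) + (-1.6667)·(-1.6667)) / 5 = 13.3333/5 = 2.6667
  Sample standard deviations s_i = √(s[i,i]):
  s(U) = √(6.2667) = 2.5033
  s(V) = √(2.6667) = 1.633

Step 3 — r_{ij} = s_{ij} / (s_i · s_j):
  r[U,U] = 1 (diagonal).
  r[U,V] = 2.6667 / (2.5033 · 1.633) = 2.6667 / 4.0879 = 0.6523
  r[V,V] = 1 (diagonal).

R is symmetric with unit diagonal. Assembling:

R = [[1, 0.6523],
 [0.6523, 1]]


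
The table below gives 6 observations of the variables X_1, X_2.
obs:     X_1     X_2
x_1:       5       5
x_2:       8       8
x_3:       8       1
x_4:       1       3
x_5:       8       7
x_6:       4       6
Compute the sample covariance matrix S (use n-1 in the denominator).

Step 1 — column means:
  mean(X_1) = (5 + 8 + 8 + 1 + 8 + 4) / 6 = 34/6 = 5.6667
  mean(X_2) = (5 + 8 + 1 + 3 + 7 + 6) / 6 = 30/6 = 5

Step 2 — sample covariance S[i,j] = (1/(n-1)) · Σ_k (x_{k,i} - mean_i) · (x_{k,j} - mean_j), with n-1 = 5.
  S[X_1,X_1] = ((-0.6667)·(-0.6667) + (2.3333)·(2.3333) + (2.3333)·(2.3333) + (-4.6667)·(-4.6667) + (2.3333)·(2.3333) + (-1.6667)·(-1.6667)) / 5 = 41.3333/5 = 8.2667
  S[X_1,X_2] = ((-0.6667)·(0) + (2.3333)·(3) + (2.3333)·(-4) + (-4.6667)·(-2) + (2.3333)·(2) + (-1.6667)·(1)) / 5 = 10/5 = 2
  S[X_2,X_2] = ((0)·(0) + (3)·(3) + (-4)·(-4) + (-2)·(-2) + (2)·(2) + (1)·(1)) / 5 = 34/5 = 6.8

S is symmetric (S[j,i] = S[i,j]). Assembling:

S = [[8.2667, 2],
 [2, 6.8]]


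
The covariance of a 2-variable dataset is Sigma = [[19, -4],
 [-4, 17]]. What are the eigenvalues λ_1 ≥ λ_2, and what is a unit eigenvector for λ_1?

Step 1 — characteristic polynomial of 2×2 Sigma:
  det(Sigma - λI) = λ² - trace · λ + det = 0.
  trace = 19 + 17 = 36, det = 19·17 - (-4)² = 307.
Step 2 — discriminant:
  Δ = trace² - 4·det = 1296 - 1228 = 68.
Step 3 — eigenvalues:
  λ = (trace ± √Δ)/2 = (36 ± 8.2462)/2,
  λ_1 = 22.1231,  λ_2 = 13.8769.

Step 4 — unit eigenvector for λ_1: solve (Sigma - λ_1 I)v = 0. First row:
  (19 - 22.1231)·v_x + (-4)·v_y = 0, i.e. (-3.1231)·v_x + (-4)·v_y = 0,
  so v ∝ (b, λ_1 - a) = (-4, 3.1231); multiply by -1 so the first entry is positive: u = (4, -3.1231).
  ||u|| = √((4)² + (-3.1231)²) = √(25.7538) ≈ 5.0748,
  v_1 = u/||u|| ≈ (0.7882, -0.6154) (||v_1|| = 1).

λ_1 = 22.1231,  λ_2 = 13.8769;  v_1 ≈ (0.7882, -0.6154)


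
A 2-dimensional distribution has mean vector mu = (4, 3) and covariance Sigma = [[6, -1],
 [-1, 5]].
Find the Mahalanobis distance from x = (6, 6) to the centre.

Step 1 — centre the observation: (x - mu) = (2, 3).

Step 2 — invert Sigma. det(Sigma) = 6·5 - (-1)² = 29.
  Sigma^{-1} = (1/det) · [[d, -b], [-b, a]] = [[0.1724, 0.0345],
 [0.0345, 0.2069]].

Step 3 — form the quadratic (x - mu)^T · Sigma^{-1} · (x - mu):
  Sigma^{-1} · (x - mu) = (0.4483, 0.6897).
  (x - mu)^T · [Sigma^{-1} · (x - mu)] = (2)·(0.4483) + (3)·(0.6897) = 2.9655.

Step 4 — take square root: d = √(2.9655) ≈ 1.7221.

d(x, mu) = √(2.9655) ≈ 1.7221


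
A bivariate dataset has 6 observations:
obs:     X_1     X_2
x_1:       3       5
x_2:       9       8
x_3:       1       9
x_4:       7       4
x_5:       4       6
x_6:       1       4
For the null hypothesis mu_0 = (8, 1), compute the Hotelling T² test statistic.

Step 1 — sample mean vector:
  mean(X_1) = (3 + 9 + 1 + 7 + 4 + 1) / 6 = 25/6 = 4.1667
  mean(X_2) = (5 + 8 + 9 + 4 + 6 + 4) / 6 = 36/6 = 6
  x̄ = (4.1667, 6),  deviation x̄ - mu_0 = (4.1667, 6) - (8, 1) = (-3.8333, 5).

Step 2 — sample covariance matrix, S[i,j] = (1/(n-1)) · Σ_k (x_{k,i} - mean_i) · (x_{k,j} - mean_j), divisor n-1 = 5:
  S[X_1,X_1] = ((-1.1667)·(-1.1667) + (4.8333)·(4.8333) + (-3.1667)·(-3.1667) + (2.8333)·(2.8333) + (-0.1667)·(-0.1667) + (-3.1667)·(-3.1667)) / 5 = 52.8333/5 = 10.5667
  S[X_1,X_2] = ((-1.1667)·(-1) + (4.8333)·(2) + (-3.1667)·(3) + (2.8333)·(-2) + (-0.1667)·(0) + (-3.1667)·(-2)) / 5 = 2/5 = 0.4
  S[X_2,X_2] = ((-1)·(-1) + (2)·(2) + (3)·(3) + (-2)·(-2) + (0)·(0) + (-2)·(-2)) / 5 = 22/5 = 4.4
  S = [[10.5667, 0.4],
 [0.4, 4.4]].

Step 3 — invert S. det(S) = 10.5667·4.4 - (0.4)² = 46.3333.
  S^{-1} = (1/det) · [[d, -b], [-b, a]] = [[0.095, -0.0086],
 [-0.0086, 0.2281]].

Step 4 — quadratic form (x̄ - mu_0)^T · S^{-1} · (x̄ - mu_0):
  S^{-1} · (x̄ - mu_0) = (-0.4072, 1.1734),
  (x̄ - mu_0)^T · [...] = (-3.8333)·(-0.4072) + (5)·(1.1734) = 7.4278.

Step 5 — scale by n: T² = 6 · 7.4278 = 44.5669.

T² ≈ 44.5669


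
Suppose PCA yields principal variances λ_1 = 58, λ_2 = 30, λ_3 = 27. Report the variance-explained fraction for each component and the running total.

Step 1 — total variance = trace(Sigma) = Σ λ_i = 58 + 30 + 27 = 115.

Step 2 — fraction explained by component i = λ_i / Σ λ:
  PC1: 58/115 = 0.5043
  PC2: 30/115 = 0.2609
  PC3: 27/115 = 0.2348

Step 3 — cumulative fraction after k components = (λ_1 + ... + λ_k) / Σ λ:
  k = 1: 58/115 = 0.5043
  k = 2: (58 + 30)/115 = 88/115 = 0.7652
  k = 3: (58 + 30 + 27)/115 = 115/115 = 1

Summary (fraction, with percent):

explained: PC1 0.5043 (50.43%), PC2 0.2609 (26.09%), PC3 0.2348 (23.48%);  cumulative: 0.5043, 0.7652, 1


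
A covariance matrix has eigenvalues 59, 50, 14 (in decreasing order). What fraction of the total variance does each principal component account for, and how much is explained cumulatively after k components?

Step 1 — total variance = trace(Sigma) = Σ λ_i = 59 + 50 + 14 = 123.

Step 2 — fraction explained by component i = λ_i / Σ λ:
  PC1: 59/123 = 0.4797
  PC2: 50/123 = 0.4065
  PC3: 14/123 = 0.1138

Step 3 — cumulative fraction after k components = (λ_1 + ... + λ_k) / Σ λ:
  k = 1: 59/123 = 0.4797
  k = 2: (59 + 50)/123 = 109/123 = 0.8862
  k = 3: (59 + 50 + 14)/123 = 123/123 = 1

Summary (fraction, with percent):

explained: PC1 0.4797 (47.97%), PC2 0.4065 (40.65%), PC3 0.1138 (11.38%);  cumulative: 0.4797, 0.8862, 1


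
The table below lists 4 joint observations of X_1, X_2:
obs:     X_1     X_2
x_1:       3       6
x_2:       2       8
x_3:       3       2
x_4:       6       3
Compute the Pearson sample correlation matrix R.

Step 1 — column means:
  mean(X_1) = (3 + 2 + 3 + 6) / 4 = 14/4 = 3.5
  mean(X_2) = (6 + 8 + 2 + 3) / 4 = 19/4 = 4.75

Step 2 — sample variances and covariances s[i,j] = (1/(n-1)) · Σ_k (x_{k,i} - mean_i) · (x_{k,j} - mean_j), with n-1 = 3:
  s[X_1,X_1] = ((-0.5)·(-0.5) + (-1.5)·(-1.5) + (-0.5)·(-0.5) + (2.5)·(2.5)) / 3 = 9/3 = 3
  s[X_1,X_2] = ((-0.5)·(1.25) + (-1.5)·(3.25) + (-0.5)·(-2.75) + (2.5)·(-1.75)) / 3 = -8.5/3 = -2.8333
  s[X_2,X_2] = ((1.25)·(1.25) + (3.25)·(3.25) + (-2.75)·(-2.75) + (-1.75)·(-1.75)) / 3 = 22.75/3 = 7.5833
  Sample standard deviations s_i = √(s[i,i]):
  s(X_1) = √(3) = 1.7321
  s(X_2) = √(7.5833) = 2.7538

Step 3 — r_{ij} = s_{ij} / (s_i · s_j):
  r[X_1,X_1] = 1 (diagonal).
  r[X_1,X_2] = -2.8333 / (1.7321 · 2.7538) = -2.8333 / 4.7697 = -0.594
  r[X_2,X_2] = 1 (diagonal).

R is symmetric with unit diagonal. Assembling:

R = [[1, -0.594],
 [-0.594, 1]]


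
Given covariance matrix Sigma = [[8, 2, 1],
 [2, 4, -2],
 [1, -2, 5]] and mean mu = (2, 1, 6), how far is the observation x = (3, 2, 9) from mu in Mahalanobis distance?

Step 1 — centre the observation: (x - mu) = (1, 1, 3).

Step 2 — invert Sigma (cofactor / det for 3×3, or solve directly):
  Sigma^{-1} = [[0.1667, -0.125, -0.0833],
 [-0.125, 0.4062, 0.1875],
 [-0.0833, 0.1875, 0.2917]].

Step 3 — form the quadratic (x - mu)^T · Sigma^{-1} · (x - mu):
  Sigma^{-1} · (x - mu) = (-0.2083, 0.8437, 0.9792).
  (x - mu)^T · [Sigma^{-1} · (x - mu)] = (1)·(-0.2083) + (1)·(0.8437) + (3)·(0.9792) = 3.5729.

Step 4 — take square root: d = √(3.5729) ≈ 1.8902.

d(x, mu) = √(3.5729) ≈ 1.8902


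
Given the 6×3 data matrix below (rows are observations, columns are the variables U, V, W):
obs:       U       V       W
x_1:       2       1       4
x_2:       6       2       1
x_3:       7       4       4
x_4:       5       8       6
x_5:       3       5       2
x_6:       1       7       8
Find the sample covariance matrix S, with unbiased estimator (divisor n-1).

Step 1 — column means:
  mean(U) = (2 + 6 + 7 + 5 + 3 + 1) / 6 = 24/6 = 4
  mean(V) = (1 + 2 + 4 + 8 + 5 + 7) / 6 = 27/6 = 4.5
  mean(W) = (4 + 1 + 4 + 6 + 2 + 8) / 6 = 25/6 = 4.1667

Step 2 — sample covariance S[i,j] = (1/(n-1)) · Σ_k (x_{k,i} - mean_i) · (x_{k,j} - mean_j), with n-1 = 5.
  S[U,U] = ((-2)·(-2) + (2)·(2) + (3)·(3) + (1)·(1) + (-1)·(-1) + (-3)·(-3)) / 5 = 28/5 = 5.6
  S[U,V] = ((-2)·(-3.5) + (2)·(-2.5) + (3)·(-0.5) + (1)·(3.5) + (-1)·(0.5) + (-3)·(2.5)) / 5 = -4/5 = -0.8
  S[U,W] = ((-2)·(-0.1667) + (2)·(-3.1667) + (3)·(-0.1667) + (1)·(1.8333) + (-1)·(-2.1667) + (-3)·(3.8333)) / 5 = -14/5 = -2.8
  S[V,V] = ((-3.5)·(-3.5) + (-2.5)·(-2.5) + (-0.5)·(-0.5) + (3.5)·(3.5) + (0.5)·(0.5) + (2.5)·(2.5)) / 5 = 37.5/5 = 7.5
  S[V,W] = ((-3.5)·(-0.1667) + (-2.5)·(-3.1667) + (-0.5)·(-0.1667) + (3.5)·(1.8333) + (0.5)·(-2.1667) + (2.5)·(3.8333)) / 5 = 23.5/5 = 4.7
  S[W,W] = ((-0.1667)·(-0.1667) + (-3.1667)·(-3.1667) + (-0.1667)·(-0.1667) + (1.8333)·(1.8333) + (-2.1667)·(-2.1667) + (3.8333)·(3.8333)) / 5 = 32.8333/5 = 6.5667

S is symmetric (S[j,i] = S[i,j]). Assembling:

S = [[5.6, -0.8, -2.8],
 [-0.8, 7.5, 4.7],
 [-2.8, 4.7, 6.5667]]


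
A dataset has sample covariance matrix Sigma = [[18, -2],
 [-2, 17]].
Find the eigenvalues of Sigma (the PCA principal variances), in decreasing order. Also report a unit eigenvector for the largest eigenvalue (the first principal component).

Step 1 — characteristic polynomial of 2×2 Sigma:
  det(Sigma - λI) = λ² - trace · λ + det = 0.
  trace = 18 + 17 = 35, det = 18·17 - (-2)² = 302.
Step 2 — discriminant:
  Δ = trace² - 4·det = 1225 - 1208 = 17.
Step 3 — eigenvalues:
  λ = (trace ± √Δ)/2 = (35 ± 4.1231)/2,
  λ_1 = 19.5616,  λ_2 = 15.4384.

Step 4 — unit eigenvector for λ_1: solve (Sigma - λ_1 I)v = 0. First row:
  (18 - 19.5616)·v_x + (-2)·v_y = 0, i.e. (-1.5616)·v_x + (-2)·v_y = 0,
  so v ∝ (b, λ_1 - a) = (-2, 1.5616); multiply by -1 so the first entry is positive: u = (2, -1.5616).
  ||u|| = √((2)² + (-1.5616)²) = √(6.4384) ≈ 2.5374,
  v_1 = u/||u|| ≈ (0.7882, -0.6154) (||v_1|| = 1).

λ_1 = 19.5616,  λ_2 = 15.4384;  v_1 ≈ (0.7882, -0.6154)


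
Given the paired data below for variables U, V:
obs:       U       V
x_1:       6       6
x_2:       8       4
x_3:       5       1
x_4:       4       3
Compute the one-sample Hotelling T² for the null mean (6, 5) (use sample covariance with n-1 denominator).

Step 1 — sample mean vector:
  mean(U) = (6 + 8 + 5 + 4) / 4 = 23/4 = 5.75
  mean(V) = (6 + 4 + 1 + 3) / 4 = 14/4 = 3.5
  x̄ = (5.75, 3.5),  deviation x̄ - mu_0 = (5.75, 3.5) - (6, 5) = (-0.25, -1.5).

Step 2 — sample covariance matrix, S[i,j] = (1/(n-1)) · Σ_k (x_{k,i} - mean_i) · (x_{k,j} - mean_j), divisor n-1 = 3:
  S[U,U] = ((0.25)·(0.25) + (2.25)·(2.25) + (-0.75)·(-0.75) + (-1.75)·(-1.75)) / 3 = 8.75/3 = 2.9167
  S[U,V] = ((0.25)·(2.5) + (2.25)·(0.5) + (-0.75)·(-2.5) + (-1.75)·(-0.5)) / 3 = 4.5/3 = 1.5
  S[V,V] = ((2.5)·(2.5) + (0.5)·(0.5) + (-2.5)·(-2.5) + (-0.5)·(-0.5)) / 3 = 13/3 = 4.3333
  S = [[2.9167, 1.5],
 [1.5, 4.3333]].

Step 3 — invert S. det(S) = 2.9167·4.3333 - (1.5)² = 10.3889.
  S^{-1} = (1/det) · [[d, -b], [-b, a]] = [[0.4171, -0.1444],
 [-0.1444, 0.2807]].

Step 4 — quadratic form (x̄ - mu_0)^T · S^{-1} · (x̄ - mu_0):
  S^{-1} · (x̄ - mu_0) = (0.1123, -0.385),
  (x̄ - mu_0)^T · [...] = (-0.25)·(0.1123) + (-1.5)·(-0.385) = 0.5495.

Step 5 — scale by n: T² = 4 · 0.5495 = 2.1979.

T² ≈ 2.1979


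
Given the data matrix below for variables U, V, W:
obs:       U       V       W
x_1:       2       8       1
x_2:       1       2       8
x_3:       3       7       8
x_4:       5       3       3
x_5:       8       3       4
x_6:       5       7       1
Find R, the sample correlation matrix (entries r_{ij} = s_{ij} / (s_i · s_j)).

Step 1 — column means:
  mean(U) = (2 + 1 + 3 + 5 + 8 + 5) / 6 = 24/6 = 4
  mean(V) = (8 + 2 + 7 + 3 + 3 + 7) / 6 = 30/6 = 5
  mean(W) = (1 + 8 + 8 + 3 + 4 + 1) / 6 = 25/6 = 4.1667

Step 2 — sample variances and covariances s[i,j] = (1/(n-1)) · Σ_k (x_{k,i} - mean_i) · (x_{k,j} - mean_j), with n-1 = 5:
  s[U,U] = ((-2)·(-2) + (-3)·(-3) + (-1)·(-1) + (1)·(1) + (4)·(4) + (1)·(1)) / 5 = 32/5 = 6.4
  s[U,V] = ((-2)·(3) + (-3)·(-3) + (-1)·(2) + (1)·(-2) + (4)·(-2) + (1)·(2)) / 5 = -7/5 = -1.4
  s[U,W] = ((-2)·(-3.1667) + (-3)·(3.8333) + (-1)·(3.8333) + (1)·(-1.1667) + (4)·(-0.1667) + (1)·(-3.1667)) / 5 = -14/5 = -2.8
  s[V,V] = ((3)·(3) + (-3)·(-3) + (2)·(2) + (-2)·(-2) + (-2)·(-2) + (2)·(2)) / 5 = 34/5 = 6.8
  s[V,W] = ((3)·(-3.1667) + (-3)·(3.8333) + (2)·(3.8333) + (-2)·(-1.1667) + (-2)·(-0.1667) + (2)·(-3.1667)) / 5 = -17/5 = -3.4
  s[W,W] = ((-3.1667)·(-3.1667) + (3.8333)·(3.8333) + (3.8333)·(3.8333) + (-1.1667)·(-1.1667) + (-0.1667)·(-0.1667) + (-3.1667)·(-3.1667)) / 5 = 50.8333/5 = 10.1667
  Sample standard deviations s_i = √(s[i,i]):
  s(U) = √(6.4) = 2.5298
  s(V) = √(6.8) = 2.6077
  s(W) = √(10.1667) = 3.1885

Step 3 — r_{ij} = s_{ij} / (s_i · s_j):
  r[U,U] = 1 (diagonal).
  r[U,V] = -1.4 / (2.5298 · 2.6077) = -1.4 / 6.597 = -0.2122
  r[U,W] = -2.8 / (2.5298 · 3.1885) = -2.8 / 8.0664 = -0.3471
  r[V,V] = 1 (diagonal).
  r[V,W] = -3.4 / (2.6077 · 3.1885) = -3.4 / 8.3146 = -0.4089
  r[W,W] = 1 (diagonal).

R is symmetric with unit diagonal. Assembling:

R = [[1, -0.2122, -0.3471],
 [-0.2122, 1, -0.4089],
 [-0.3471, -0.4089, 1]]


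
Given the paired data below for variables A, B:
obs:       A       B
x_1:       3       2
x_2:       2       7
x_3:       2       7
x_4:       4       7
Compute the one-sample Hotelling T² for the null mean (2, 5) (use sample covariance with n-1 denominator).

Step 1 — sample mean vector:
  mean(A) = (3 + 2 + 2 + 4) / 4 = 11/4 = 2.75
  mean(B) = (2 + 7 + 7 + 7) / 4 = 23/4 = 5.75
  x̄ = (2.75, 5.75),  deviation x̄ - mu_0 = (2.75, 5.75) - (2, 5) = (0.75, 0.75).

Step 2 — sample covariance matrix, S[i,j] = (1/(n-1)) · Σ_k (x_{k,i} - mean_i) · (x_{k,j} - mean_j), divisor n-1 = 3:
  S[A,A] = ((0.25)·(0.25) + (-0.75)·(-0.75) + (-0.75)·(-0.75) + (1.25)·(1.25)) / 3 = 2.75/3 = 0.9167
  S[A,B] = ((0.25)·(-3.75) + (-0.75)·(1.25) + (-0.75)·(1.25) + (1.25)·(1.25)) / 3 = -1.25/3 = -0.4167
  S[B,B] = ((-3.75)·(-3.75) + (1.25)·(1.25) + (1.25)·(1.25) + (1.25)·(1.25)) / 3 = 18.75/3 = 6.25
  S = [[0.9167, -0.4167],
 [-0.4167, 6.25]].

Step 3 — invert S. det(S) = 0.9167·6.25 - (-0.4167)² = 5.5556.
  S^{-1} = (1/det) · [[d, -b], [-b, a]] = [[1.125, 0.075],
 [0.075, 0.165]].

Step 4 — quadratic form (x̄ - mu_0)^T · S^{-1} · (x̄ - mu_0):
  S^{-1} · (x̄ - mu_0) = (0.9, 0.18),
  (x̄ - mu_0)^T · [...] = (0.75)·(0.9) + (0.75)·(0.18) = 0.81.

Step 5 — scale by n: T² = 4 · 0.81 = 3.24.

T² ≈ 3.24


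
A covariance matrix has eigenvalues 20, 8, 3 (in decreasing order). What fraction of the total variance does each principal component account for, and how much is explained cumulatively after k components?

Step 1 — total variance = trace(Sigma) = Σ λ_i = 20 + 8 + 3 = 31.

Step 2 — fraction explained by component i = λ_i / Σ λ:
  PC1: 20/31 = 0.6452
  PC2: 8/31 = 0.2581
  PC3: 3/31 = 0.0968

Step 3 — cumulative fraction after k components = (λ_1 + ... + λ_k) / Σ λ:
  k = 1: 20/31 = 0.6452
  k = 2: (20 + 8)/31 = 28/31 = 0.9032
  k = 3: (20 + 8 + 3)/31 = 31/31 = 1

Summary (fraction, with percent):

explained: PC1 0.6452 (64.52%), PC2 0.2581 (25.81%), PC3 0.0968 (9.68%);  cumulative: 0.6452, 0.9032, 1


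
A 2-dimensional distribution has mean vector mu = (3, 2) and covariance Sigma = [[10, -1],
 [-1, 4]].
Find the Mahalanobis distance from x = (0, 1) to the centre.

Step 1 — centre the observation: (x - mu) = (-3, -1).

Step 2 — invert Sigma. det(Sigma) = 10·4 - (-1)² = 39.
  Sigma^{-1} = (1/det) · [[d, -b], [-b, a]] = [[0.1026, 0.0256],
 [0.0256, 0.2564]].

Step 3 — form the quadratic (x - mu)^T · Sigma^{-1} · (x - mu):
  Sigma^{-1} · (x - mu) = (-0.3333, -0.3333).
  (x - mu)^T · [Sigma^{-1} · (x - mu)] = (-3)·(-0.3333) + (-1)·(-0.3333) = 1.3333.

Step 4 — take square root: d = √(1.3333) ≈ 1.1547.

d(x, mu) = √(1.3333) ≈ 1.1547


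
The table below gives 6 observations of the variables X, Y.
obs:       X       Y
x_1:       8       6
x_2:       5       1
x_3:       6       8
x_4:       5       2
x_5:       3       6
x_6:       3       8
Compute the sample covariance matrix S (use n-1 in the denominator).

Step 1 — column means:
  mean(X) = (8 + 5 + 6 + 5 + 3 + 3) / 6 = 30/6 = 5
  mean(Y) = (6 + 1 + 8 + 2 + 6 + 8) / 6 = 31/6 = 5.1667

Step 2 — sample covariance S[i,j] = (1/(n-1)) · Σ_k (x_{k,i} - mean_i) · (x_{k,j} - mean_j), with n-1 = 5.
  S[X,X] = ((3)·(3) + (0)·(0) + (1)·(1) + (0)·(0) + (-2)·(-2) + (-2)·(-2)) / 5 = 18/5 = 3.6
  S[X,Y] = ((3)·(0.8333) + (0)·(-4.1667) + (1)·(2.8333) + (0)·(-3.1667) + (-2)·(0.8333) + (-2)·(2.8333)) / 5 = -2/5 = -0.4
  S[Y,Y] = ((0.8333)·(0.8333) + (-4.1667)·(-4.1667) + (2.8333)·(2.8333) + (-3.1667)·(-3.1667) + (0.8333)·(0.8333) + (2.8333)·(2.8333)) / 5 = 44.8333/5 = 8.9667

S is symmetric (S[j,i] = S[i,j]). Assembling:

S = [[3.6, -0.4],
 [-0.4, 8.9667]]


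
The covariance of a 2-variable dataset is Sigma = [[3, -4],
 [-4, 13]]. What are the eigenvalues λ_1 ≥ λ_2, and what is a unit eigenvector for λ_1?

Step 1 — characteristic polynomial of 2×2 Sigma:
  det(Sigma - λI) = λ² - trace · λ + det = 0.
  trace = 3 + 13 = 16, det = 3·13 - (-4)² = 23.
Step 2 — discriminant:
  Δ = trace² - 4·det = 256 - 92 = 164.
Step 3 — eigenvalues:
  λ = (trace ± √Δ)/2 = (16 ± 12.8062)/2,
  λ_1 = 14.4031,  λ_2 = 1.5969.

Step 4 — unit eigenvector for λ_1: solve (Sigma - λ_1 I)v = 0. First row:
  (3 - 14.4031)·v_x + (-4)·v_y = 0, i.e. (-11.4031)·v_x + (-4)·v_y = 0,
  so v ∝ (b, λ_1 - a) = (-4, 11.4031); multiply by -1 so the first entry is positive: u = (4, -11.4031).
  ||u|| = √((4)² + (-11.4031)²) = √(146.0312) ≈ 12.0843,
  v_1 = u/||u|| ≈ (0.331, -0.9436) (||v_1|| = 1).

λ_1 = 14.4031,  λ_2 = 1.5969;  v_1 ≈ (0.331, -0.9436)


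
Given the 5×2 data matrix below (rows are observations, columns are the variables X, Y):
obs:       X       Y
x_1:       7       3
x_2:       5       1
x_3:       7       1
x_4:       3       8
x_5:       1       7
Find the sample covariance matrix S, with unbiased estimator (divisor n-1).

Step 1 — column means:
  mean(X) = (7 + 5 + 7 + 3 + 1) / 5 = 23/5 = 4.6
  mean(Y) = (3 + 1 + 1 + 8 + 7) / 5 = 20/5 = 4

Step 2 — sample covariance S[i,j] = (1/(n-1)) · Σ_k (x_{k,i} - mean_i) · (x_{k,j} - mean_j), with n-1 = 4.
  S[X,X] = ((2.4)·(2.4) + (0.4)·(0.4) + (2.4)·(2.4) + (-1.6)·(-1.6) + (-3.6)·(-3.6)) / 4 = 27.2/4 = 6.8
  S[X,Y] = ((2.4)·(-1) + (0.4)·(-3) + (2.4)·(-3) + (-1.6)·(4) + (-3.6)·(3)) / 4 = -28/4 = -7
  S[Y,Y] = ((-1)·(-1) + (-3)·(-3) + (-3)·(-3) + (4)·(4) + (3)·(3)) / 4 = 44/4 = 11

S is symmetric (S[j,i] = S[i,j]). Assembling:

S = [[6.8, -7],
 [-7, 11]]
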